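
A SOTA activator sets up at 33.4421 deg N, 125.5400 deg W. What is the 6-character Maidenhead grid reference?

Add 180° to longitude and 90° to latitude: 54.4600, 123.4421.
Field: 54.4600/20 → 2 → C, 123.4421/10 → 12 → M; chars CM.
Square: 14.4600/2 → 7, 3.4421/1 → 3; chars 73.
Subsquare: 0.4600/0.0833333 → 5 → f, 0.4421/0.0416667 → 10 → k; chars fk.

CM73fk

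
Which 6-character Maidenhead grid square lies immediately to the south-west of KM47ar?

KM37xq

Longitude subsquare a = 0; −1 → -1, wraps to 23 = x, carry into square.
Longitude square 4; −1 → 3.
Latitude subsquare r = 17; −1 → 16 = q.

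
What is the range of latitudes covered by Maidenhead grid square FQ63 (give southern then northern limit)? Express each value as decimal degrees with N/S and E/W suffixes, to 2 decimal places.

73.00° N, 74.00° N

Field F=5, Q=16: +5·20° lon, +16·10° lat → SW at lon -80°, lat 70°.
Square 6, 3: +6·2° lon, +3·1° lat → SW at lon -68°, lat 73°.
Cell spans 2° lon × 1° lat.
south 73.00° N, north 74.00° N.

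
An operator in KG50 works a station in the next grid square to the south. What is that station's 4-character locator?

KF59

Latitude square 0; −1 → -1, wraps to 9, carry into field.
Latitude field G = 6; −1 → 5 = F.
The longitude characters are unchanged.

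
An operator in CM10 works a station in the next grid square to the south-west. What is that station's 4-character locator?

Longitude square 1; −1 → 0.
Latitude square 0; −1 → -1, wraps to 9, carry into field.
Latitude field M = 12; −1 → 11 = L.

CL09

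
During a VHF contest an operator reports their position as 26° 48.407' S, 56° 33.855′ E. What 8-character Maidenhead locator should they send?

LG83ge76

Shift to the Maidenhead origin (180°W, 90°S): lon 236.56425, lat 63.19322.
Field (20°×10°, letters A–R): 236.56425/20 → 11 → L, 63.19322/10 → 6 → G; chars LG.
Square (2°×1°, digits 0–9): 16.56425/2 → 8, 3.19322/1 → 3; chars 83.
Subsquare (5′×2.5′, letters a–x): 0.56425/0.0833333 → 6 → g, 0.19322/0.0416667 → 4 → e; chars ge.
Extended square (30″×15″, digits 0–9): 0.06425/0.00833333 → 7, 0.02655/0.00416667 → 6; chars 76.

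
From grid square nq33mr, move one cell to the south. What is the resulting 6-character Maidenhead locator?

Latitude subsquare r = 17; −1 → 16 = q.
The longitude characters are unchanged.

NQ33mq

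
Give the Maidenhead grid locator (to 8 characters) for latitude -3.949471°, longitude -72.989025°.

Offset from 180°W / 90°S: lon 107.01098°, lat 86.05053°.
Field: 107.01098/20 → 5 → F, 86.05053/10 → 8 → I; chars FI.
Square: 7.01098/2 → 3, 6.05053/1 → 6; chars 36.
Subsquare: 1.01098/0.0833333 → 12 → m, 0.05053/0.0416667 → 1 → b; chars mb.
Extended square: 0.01098/0.00833333 → 1, 0.00886/0.00416667 → 2; chars 12.

FI36mb12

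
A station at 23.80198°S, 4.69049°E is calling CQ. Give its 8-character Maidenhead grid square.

JG26ie27

Offset from 180°W / 90°S: lon 184.69049°, lat 66.19802°.
Field (20°×10°, letters A–R): 184.69049/20 → 9 → J, 66.19802/10 → 6 → G; chars JG.
Square (2°×1°, digits 0–9): 4.69049/2 → 2, 6.19802/1 → 6; chars 26.
Subsquare (5′×2.5′, letters a–x): 0.69049/0.0833333 → 8 → i, 0.19802/0.0416667 → 4 → e; chars ie.
Extended square (30″×15″, digits 0–9): 0.02382/0.00833333 → 2, 0.03135/0.00416667 → 7; chars 27.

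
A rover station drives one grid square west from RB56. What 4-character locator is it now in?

RB46

Longitude square 5; −1 → 4.
The latitude characters are unchanged.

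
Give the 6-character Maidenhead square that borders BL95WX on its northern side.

Latitude subsquare x = 23; +1 → 24, wraps to 0 = a, carry into square.
Latitude square 5; +1 → 6.
The longitude characters are unchanged.

BL96wa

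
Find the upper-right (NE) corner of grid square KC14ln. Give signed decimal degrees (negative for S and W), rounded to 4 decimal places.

Field K=10, C=2: +10·20° lon, +2·10° lat → SW at lon 20°, lat -70°.
Square 1, 4: +1·2° lon, +4·1° lat → SW at lon 22°, lat -66°.
Subsquare l=11, n=13: +11·0.0833333° lon, +13·0.0416667° lat → SW at lon 22.9167°, lat -65.4583°.
Cell spans 0.0833333° lon × 0.0416667° lat. NE corner is SW corner plus one full cell.
latitude -65.4167, longitude 23.0000.

-65.4167, 23.0000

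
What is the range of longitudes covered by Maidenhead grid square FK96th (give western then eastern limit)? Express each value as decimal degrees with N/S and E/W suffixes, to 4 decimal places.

60.4167° W, 60.3333° W

Field F=5, K=10: +5·20° lon, +10·10° lat → SW at lon -80°, lat 10°.
Square 9, 6: +9·2° lon, +6·1° lat → SW at lon -62°, lat 16°.
Subsquare t=19, h=7: +19·0.0833333° lon, +7·0.0416667° lat → SW at lon -60.4167°, lat 16.2917°.
Cell spans 0.0833333° lon × 0.0416667° lat.
west 60.4167° W, east 60.3333° W.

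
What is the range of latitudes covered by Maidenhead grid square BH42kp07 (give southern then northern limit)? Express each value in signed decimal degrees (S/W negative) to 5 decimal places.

Field B=1, H=7: +1·20° lon, +7·10° lat → SW at lon -160°, lat -20°.
Square 4, 2: +4·2° lon, +2·1° lat → SW at lon -152°, lat -18°.
Subsquare k=10, p=15: +10·0.0833333° lon, +15·0.0416667° lat → SW at lon -151.167°, lat -17.375°.
Extended square 0, 7: +0·0.00833333° lon, +7·0.00416667° lat → SW at lon -151.167°, lat -17.3458°.
Cell spans 0.00833333° lon × 0.00416667° lat.
south -17.34583, north -17.34167.

-17.34583, -17.34167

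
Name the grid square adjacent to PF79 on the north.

PG70

Latitude square 9; +1 → 10, wraps to 0, carry into field.
Latitude field F = 5; +1 → 6 = G.
The longitude characters are unchanged.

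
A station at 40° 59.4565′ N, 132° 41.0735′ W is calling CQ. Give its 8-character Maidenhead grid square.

Offset from 180°W / 90°S: lon 47.31544°, lat 130.99094°.
Field: lon ⌊47.31544/20⌋ = 2 → C; lat ⌊130.99094/10⌋ = 13 → N.
Square: lon ⌊7.31544/2⌋ = 3; lat ⌊0.99094/1⌋ = 0.
Subsquare: lon ⌊1.31544/0.0833333⌋ = 15 → p; lat ⌊0.99094/0.0416667⌋ = 23 → x.
Extended square: lon ⌊0.06544/0.00833333⌋ = 7; lat ⌊0.03261/0.00416667⌋ = 7.

CN30px77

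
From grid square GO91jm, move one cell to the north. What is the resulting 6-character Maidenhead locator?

GO91jn

Latitude subsquare m = 12; +1 → 13 = n.
The longitude characters are unchanged.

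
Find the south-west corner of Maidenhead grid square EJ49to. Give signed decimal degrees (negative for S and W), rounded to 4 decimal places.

Field E=4, J=9: +4·20° lon, +9·10° lat → SW at lon -100°, lat 0°.
Square 4, 9: +4·2° lon, +9·1° lat → SW at lon -92°, lat 9°.
Subsquare t=19, o=14: +19·0.0833333° lon, +14·0.0416667° lat → SW at lon -90.4167°, lat 9.58333°.
latitude 9.5833, longitude -90.4167.

9.5833, -90.4167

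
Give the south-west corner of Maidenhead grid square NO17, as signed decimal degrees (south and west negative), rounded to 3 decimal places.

57.000, 82.000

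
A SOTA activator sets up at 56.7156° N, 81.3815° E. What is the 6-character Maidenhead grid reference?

NO06qr

Add 180° to longitude and 90° to latitude: 261.3815, 146.7156.
Field: 261.3815/20 → 13 → N, 146.7156/10 → 14 → O; chars NO.
Square: 1.3815/2 → 0, 6.7156/1 → 6; chars 06.
Subsquare: 1.3815/0.0833333 → 16 → q, 0.7156/0.0416667 → 17 → r; chars qr.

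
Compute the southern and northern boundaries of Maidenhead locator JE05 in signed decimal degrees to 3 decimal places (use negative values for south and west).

Field J=9, E=4: +9·20° lon, +4·10° lat → SW at lon 0°, lat -50°.
Square 0, 5: +0·2° lon, +5·1° lat → SW at lon 0°, lat -45°.
Cell spans 2° lon × 1° lat.
south -45.000, north -44.000.

-45.000, -44.000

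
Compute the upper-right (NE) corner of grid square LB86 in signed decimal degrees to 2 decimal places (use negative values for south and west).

Field L=11, B=1: +11·20° lon, +1·10° lat → SW at lon 40°, lat -80°.
Square 8, 6: +8·2° lon, +6·1° lat → SW at lon 56°, lat -74°.
Cell spans 2° lon × 1° lat. NE corner is SW corner plus one full cell.
latitude -73.00, longitude 58.00.

-73.00, 58.00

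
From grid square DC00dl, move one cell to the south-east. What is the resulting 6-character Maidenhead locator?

Longitude subsquare d = 3; +1 → 4 = e.
Latitude subsquare l = 11; −1 → 10 = k.

DC00ek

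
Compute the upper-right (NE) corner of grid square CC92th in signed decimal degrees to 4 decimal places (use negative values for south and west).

-67.6667, -120.3333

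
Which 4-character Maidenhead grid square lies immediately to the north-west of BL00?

AL91

Longitude square 0; −1 → -1, wraps to 9, carry into field.
Longitude field B = 1; −1 → 0 = A.
Latitude square 0; +1 → 1.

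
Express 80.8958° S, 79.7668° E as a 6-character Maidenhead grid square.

MA99vc

Shift to the Maidenhead origin (180°W, 90°S): lon 259.7668, lat 9.1042.
Field: lon ⌊259.7668/20⌋ = 12 → M; lat ⌊9.1042/10⌋ = 0 → A.
Square: lon ⌊19.7668/2⌋ = 9; lat ⌊9.1042/1⌋ = 9.
Subsquare: lon ⌊1.7668/0.0833333⌋ = 21 → v; lat ⌊0.1042/0.0416667⌋ = 2 → c.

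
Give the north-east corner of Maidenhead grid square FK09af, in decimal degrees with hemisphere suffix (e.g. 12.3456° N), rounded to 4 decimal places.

19.2500° N, 79.9167° W

Field F=5, K=10: +5·20° lon, +10·10° lat → SW at lon -80°, lat 10°.
Square 0, 9: +0·2° lon, +9·1° lat → SW at lon -80°, lat 19°.
Subsquare a=0, f=5: +0·0.0833333° lon, +5·0.0416667° lat → SW at lon -80°, lat 19.2083°.
Cell spans 0.0833333° lon × 0.0416667° lat. NE corner is SW corner plus one full cell.
latitude 19.2500° N, longitude 79.9167° W.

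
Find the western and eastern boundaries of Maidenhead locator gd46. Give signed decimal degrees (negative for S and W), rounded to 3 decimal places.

-52.000, -50.000

Field G=6, D=3: +6·20° lon, +3·10° lat → SW at lon -60°, lat -60°.
Square 4, 6: +4·2° lon, +6·1° lat → SW at lon -52°, lat -54°.
Cell spans 2° lon × 1° lat.
west -52.000, east -50.000.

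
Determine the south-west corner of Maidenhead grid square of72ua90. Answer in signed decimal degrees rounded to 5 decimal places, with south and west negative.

Field O=14, F=5: +14·20° lon, +5·10° lat → SW at lon 100°, lat -40°.
Square 7, 2: +7·2° lon, +2·1° lat → SW at lon 114°, lat -38°.
Subsquare u=20, a=0: +20·0.0833333° lon, +0·0.0416667° lat → SW at lon 115.667°, lat -38°.
Extended square 9, 0: +9·0.00833333° lon, +0·0.00416667° lat → SW at lon 115.742°, lat -38°.
latitude -38.00000, longitude 115.74167.

-38.00000, 115.74167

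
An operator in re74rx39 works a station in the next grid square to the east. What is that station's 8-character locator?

Longitude extended square 3; +1 → 4.
The latitude characters are unchanged.

RE74rx49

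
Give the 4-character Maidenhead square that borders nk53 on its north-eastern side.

Longitude square 5; +1 → 6.
Latitude square 3; +1 → 4.

NK64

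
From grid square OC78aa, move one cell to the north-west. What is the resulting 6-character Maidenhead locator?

OC68xb

Longitude subsquare a = 0; −1 → -1, wraps to 23 = x, carry into square.
Longitude square 7; −1 → 6.
Latitude subsquare a = 0; +1 → 1 = b.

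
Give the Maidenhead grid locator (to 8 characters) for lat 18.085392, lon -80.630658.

Add 180° to longitude and 90° to latitude: 99.36934, 108.08539.
Field: 99.36934/20 → 4 → E, 108.08539/10 → 10 → K; chars EK.
Square: 19.36934/2 → 9, 8.08539/1 → 8; chars 98.
Subsquare: 1.36934/0.0833333 → 16 → q, 0.08539/0.0416667 → 2 → c; chars qc.
Extended square: 0.03601/0.00833333 → 4, 0.00206/0.00416667 → 0; chars 40.

EK98qc40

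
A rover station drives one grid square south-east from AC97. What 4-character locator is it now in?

BC06

Longitude square 9; +1 → 10, wraps to 0, carry into field.
Longitude field A = 0; +1 → 1 = B.
Latitude square 7; −1 → 6.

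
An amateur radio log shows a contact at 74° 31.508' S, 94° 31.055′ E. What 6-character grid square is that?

Offset from 180°W / 90°S: lon 274.5176°, lat 15.4749°.
Field: lon ⌊274.5176/20⌋ = 13 → N; lat ⌊15.4749/10⌋ = 1 → B.
Square: lon ⌊14.5176/2⌋ = 7; lat ⌊5.4749/1⌋ = 5.
Subsquare: lon ⌊0.5176/0.0833333⌋ = 6 → g; lat ⌊0.4749/0.0416667⌋ = 11 → l.

NB75gl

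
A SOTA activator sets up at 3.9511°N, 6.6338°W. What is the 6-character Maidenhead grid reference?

IJ63qw

Shift to the Maidenhead origin (180°W, 90°S): lon 173.3662, lat 93.9511.
Field: lon ⌊173.3662/20⌋ = 8 → I; lat ⌊93.9511/10⌋ = 9 → J.
Square: lon ⌊13.3662/2⌋ = 6; lat ⌊3.9511/1⌋ = 3.
Subsquare: lon ⌊1.3662/0.0833333⌋ = 16 → q; lat ⌊0.9511/0.0416667⌋ = 22 → w.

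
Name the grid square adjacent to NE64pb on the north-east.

NE64qc

Longitude subsquare p = 15; +1 → 16 = q.
Latitude subsquare b = 1; +1 → 2 = c.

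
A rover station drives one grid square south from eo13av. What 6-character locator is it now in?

EO13au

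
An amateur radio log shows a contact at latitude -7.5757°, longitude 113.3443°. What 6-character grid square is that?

OI62qk

Add 180° to longitude and 90° to latitude: 293.3443, 82.4243.
Field (20°×10°, letters A–R): 293.3443/20 → 14 → O, 82.4243/10 → 8 → I; chars OI.
Square (2°×1°, digits 0–9): 13.3443/2 → 6, 2.4243/1 → 2; chars 62.
Subsquare (5′×2.5′, letters a–x): 1.3443/0.0833333 → 16 → q, 0.4243/0.0416667 → 10 → k; chars qk.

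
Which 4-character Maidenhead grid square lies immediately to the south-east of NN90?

OM09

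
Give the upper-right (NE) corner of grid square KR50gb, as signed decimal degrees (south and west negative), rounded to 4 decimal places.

Field K=10, R=17: +10·20° lon, +17·10° lat → SW at lon 20°, lat 80°.
Square 5, 0: +5·2° lon, +0·1° lat → SW at lon 30°, lat 80°.
Subsquare g=6, b=1: +6·0.0833333° lon, +1·0.0416667° lat → SW at lon 30.5°, lat 80.0417°.
Cell spans 0.0833333° lon × 0.0416667° lat. NE corner is SW corner plus one full cell.
latitude 80.0833, longitude 30.5833.

80.0833, 30.5833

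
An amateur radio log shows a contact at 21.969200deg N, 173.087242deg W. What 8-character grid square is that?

AL31kx92

Add 180° to longitude and 90° to latitude: 6.91276, 111.96920.
Field: lon ⌊6.91276/20⌋ = 0 → A; lat ⌊111.96920/10⌋ = 11 → L.
Square: lon ⌊6.91276/2⌋ = 3; lat ⌊1.96920/1⌋ = 1.
Subsquare: lon ⌊0.91276/0.0833333⌋ = 10 → k; lat ⌊0.96920/0.0416667⌋ = 23 → x.
Extended square: lon ⌊0.07942/0.00833333⌋ = 9; lat ⌊0.01087/0.00416667⌋ = 2.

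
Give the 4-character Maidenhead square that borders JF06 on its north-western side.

IF97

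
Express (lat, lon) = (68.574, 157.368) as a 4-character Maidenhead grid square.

QP88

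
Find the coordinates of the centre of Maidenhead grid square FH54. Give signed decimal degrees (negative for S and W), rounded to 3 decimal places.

-15.500, -69.000

Field F=5, H=7: +5·20° lon, +7·10° lat → SW at lon -80°, lat -20°.
Square 5, 4: +5·2° lon, +4·1° lat → SW at lon -70°, lat -16°.
Cell spans 2° lon × 1° lat. Centre is SW corner plus half of each.
latitude -15.500, longitude -69.000.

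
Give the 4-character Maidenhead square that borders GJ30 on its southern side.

GI39

Latitude square 0; −1 → -1, wraps to 9, carry into field.
Latitude field J = 9; −1 → 8 = I.
The longitude characters are unchanged.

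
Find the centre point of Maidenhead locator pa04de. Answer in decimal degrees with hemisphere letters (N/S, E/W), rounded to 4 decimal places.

85.8125° S, 120.2917° E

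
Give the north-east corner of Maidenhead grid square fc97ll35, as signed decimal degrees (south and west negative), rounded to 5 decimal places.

-62.51667, -61.05000

Field F=5, C=2: +5·20° lon, +2·10° lat → SW at lon -80°, lat -70°.
Square 9, 7: +9·2° lon, +7·1° lat → SW at lon -62°, lat -63°.
Subsquare l=11, l=11: +11·0.0833333° lon, +11·0.0416667° lat → SW at lon -61.0833°, lat -62.5417°.
Extended square 3, 5: +3·0.00833333° lon, +5·0.00416667° lat → SW at lon -61.0583°, lat -62.5208°.
Cell spans 0.00833333° lon × 0.00416667° lat. NE corner is SW corner plus one full cell.
latitude -62.51667, longitude -61.05000.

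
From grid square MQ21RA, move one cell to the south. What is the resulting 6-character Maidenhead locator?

MQ20rx

Latitude subsquare a = 0; −1 → -1, wraps to 23 = x, carry into square.
Latitude square 1; −1 → 0.
The longitude characters are unchanged.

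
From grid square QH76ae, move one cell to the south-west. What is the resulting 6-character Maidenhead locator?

QH66xd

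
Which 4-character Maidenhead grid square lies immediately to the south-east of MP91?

Longitude square 9; +1 → 10, wraps to 0, carry into field.
Longitude field M = 12; +1 → 13 = N.
Latitude square 1; −1 → 0.

NP00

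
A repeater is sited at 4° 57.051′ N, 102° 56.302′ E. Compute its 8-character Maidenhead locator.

Shift to the Maidenhead origin (180°W, 90°S): lon 282.93837, lat 94.95085.
Field (20°×10°, letters A–R): lon ⌊282.93837/20⌋ = 14 → O; lat ⌊94.95085/10⌋ = 9 → J.
Square (2°×1°, digits 0–9): lon ⌊2.93837/2⌋ = 1; lat ⌊4.95085/1⌋ = 4.
Subsquare (5′×2.5′, letters a–x): lon ⌊0.93837/0.0833333⌋ = 11 → l; lat ⌊0.95085/0.0416667⌋ = 22 → w.
Extended square (30″×15″, digits 0–9): lon ⌊0.02170/0.00833333⌋ = 2; lat ⌊0.03418/0.00416667⌋ = 8.

OJ14lw28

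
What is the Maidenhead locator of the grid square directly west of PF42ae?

PF32xe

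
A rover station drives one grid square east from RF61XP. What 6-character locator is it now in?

RF71ap

Longitude subsquare x = 23; +1 → 24, wraps to 0 = a, carry into square.
Longitude square 6; +1 → 7.
The latitude characters are unchanged.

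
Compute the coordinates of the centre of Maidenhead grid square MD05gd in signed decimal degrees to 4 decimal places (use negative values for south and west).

-54.8542, 60.5417

Field M=12, D=3: +12·20° lon, +3·10° lat → SW at lon 60°, lat -60°.
Square 0, 5: +0·2° lon, +5·1° lat → SW at lon 60°, lat -55°.
Subsquare g=6, d=3: +6·0.0833333° lon, +3·0.0416667° lat → SW at lon 60.5°, lat -54.875°.
Cell spans 0.0833333° lon × 0.0416667° lat. Centre is SW corner plus half of each.
latitude -54.8542, longitude 60.5417.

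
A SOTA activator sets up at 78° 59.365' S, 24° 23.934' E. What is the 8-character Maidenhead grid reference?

KB21ea72

Offset from 180°W / 90°S: lon 204.39890°, lat 11.01058°.
Field (20°×10°, letters A–R): lon ⌊204.39890/20⌋ = 10 → K; lat ⌊11.01058/10⌋ = 1 → B.
Square (2°×1°, digits 0–9): lon ⌊4.39890/2⌋ = 2; lat ⌊1.01058/1⌋ = 1.
Subsquare (5′×2.5′, letters a–x): lon ⌊0.39890/0.0833333⌋ = 4 → e; lat ⌊0.01058/0.0416667⌋ = 0 → a.
Extended square (30″×15″, digits 0–9): lon ⌊0.06557/0.00833333⌋ = 7; lat ⌊0.01058/0.00416667⌋ = 2.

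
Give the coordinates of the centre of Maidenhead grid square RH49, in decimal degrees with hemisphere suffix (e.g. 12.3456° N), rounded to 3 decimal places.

Field R=17, H=7: +17·20° lon, +7·10° lat → SW at lon 160°, lat -20°.
Square 4, 9: +4·2° lon, +9·1° lat → SW at lon 168°, lat -11°.
Cell spans 2° lon × 1° lat. Centre is SW corner plus half of each.
latitude 10.500° S, longitude 169.000° E.

10.500° S, 169.000° E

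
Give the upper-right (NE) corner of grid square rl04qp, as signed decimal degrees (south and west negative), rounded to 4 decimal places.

Field R=17, L=11: +17·20° lon, +11·10° lat → SW at lon 160°, lat 20°.
Square 0, 4: +0·2° lon, +4·1° lat → SW at lon 160°, lat 24°.
Subsquare q=16, p=15: +16·0.0833333° lon, +15·0.0416667° lat → SW at lon 161.333°, lat 24.625°.
Cell spans 0.0833333° lon × 0.0416667° lat. NE corner is SW corner plus one full cell.
latitude 24.6667, longitude 161.4167.

24.6667, 161.4167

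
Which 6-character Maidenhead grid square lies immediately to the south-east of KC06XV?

KC16au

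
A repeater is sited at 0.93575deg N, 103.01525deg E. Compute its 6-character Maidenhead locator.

OJ10mw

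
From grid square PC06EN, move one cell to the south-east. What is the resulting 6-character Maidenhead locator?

PC06fm

Longitude subsquare e = 4; +1 → 5 = f.
Latitude subsquare n = 13; −1 → 12 = m.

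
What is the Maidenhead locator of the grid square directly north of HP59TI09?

HP59tj00

Latitude extended square 9; +1 → 10, wraps to 0, carry into subsquare.
Latitude subsquare i = 8; +1 → 9 = j.
The longitude characters are unchanged.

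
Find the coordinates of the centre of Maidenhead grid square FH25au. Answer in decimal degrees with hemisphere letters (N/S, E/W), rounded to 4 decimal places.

Field F=5, H=7: +5·20° lon, +7·10° lat → SW at lon -80°, lat -20°.
Square 2, 5: +2·2° lon, +5·1° lat → SW at lon -76°, lat -15°.
Subsquare a=0, u=20: +0·0.0833333° lon, +20·0.0416667° lat → SW at lon -76°, lat -14.1667°.
Cell spans 0.0833333° lon × 0.0416667° lat. Centre is SW corner plus half of each.
latitude 14.1458° S, longitude 75.9583° W.

14.1458° S, 75.9583° W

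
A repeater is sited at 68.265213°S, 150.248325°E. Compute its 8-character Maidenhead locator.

QC51cr96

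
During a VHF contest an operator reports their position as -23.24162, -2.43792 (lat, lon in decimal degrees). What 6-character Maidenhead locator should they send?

IG86ss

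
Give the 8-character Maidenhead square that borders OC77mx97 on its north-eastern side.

Longitude extended square 9; +1 → 10, wraps to 0, carry into subsquare.
Longitude subsquare m = 12; +1 → 13 = n.
Latitude extended square 7; +1 → 8.

OC77nx08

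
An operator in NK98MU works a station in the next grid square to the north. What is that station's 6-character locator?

Latitude subsquare u = 20; +1 → 21 = v.
The longitude characters are unchanged.

NK98mv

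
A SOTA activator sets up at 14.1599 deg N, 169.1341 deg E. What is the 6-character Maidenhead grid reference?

RK44nd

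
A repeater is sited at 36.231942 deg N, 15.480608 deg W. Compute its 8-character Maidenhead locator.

Offset from 180°W / 90°S: lon 164.51939°, lat 126.23194°.
Field: lon ⌊164.51939/20⌋ = 8 → I; lat ⌊126.23194/10⌋ = 12 → M.
Square: lon ⌊4.51939/2⌋ = 2; lat ⌊6.23194/1⌋ = 6.
Subsquare: lon ⌊0.51939/0.0833333⌋ = 6 → g; lat ⌊0.23194/0.0416667⌋ = 5 → f.
Extended square: lon ⌊0.01939/0.00833333⌋ = 2; lat ⌊0.02361/0.00416667⌋ = 5.

IM26gf25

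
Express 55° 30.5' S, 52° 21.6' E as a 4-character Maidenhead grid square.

LD64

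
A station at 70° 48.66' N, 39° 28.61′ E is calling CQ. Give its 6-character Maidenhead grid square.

Shift to the Maidenhead origin (180°W, 90°S): lon 219.4768, lat 160.8110.
Field: lon ⌊219.4768/20⌋ = 10 → K; lat ⌊160.8110/10⌋ = 16 → Q.
Square: lon ⌊19.4768/2⌋ = 9; lat ⌊0.8110/1⌋ = 0.
Subsquare: lon ⌊1.4768/0.0833333⌋ = 17 → r; lat ⌊0.8110/0.0416667⌋ = 19 → t.

KQ90rt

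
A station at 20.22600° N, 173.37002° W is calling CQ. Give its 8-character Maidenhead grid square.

AL30hf54

Offset from 180°W / 90°S: lon 6.62998°, lat 110.22600°.
Field (20°×10°, letters A–R): 6.62998/20 → 0 → A, 110.22600/10 → 11 → L; chars AL.
Square (2°×1°, digits 0–9): 6.62998/2 → 3, 0.22600/1 → 0; chars 30.
Subsquare (5′×2.5′, letters a–x): 0.62998/0.0833333 → 7 → h, 0.22600/0.0416667 → 5 → f; chars hf.
Extended square (30″×15″, digits 0–9): 0.04665/0.00833333 → 5, 0.01767/0.00416667 → 4; chars 54.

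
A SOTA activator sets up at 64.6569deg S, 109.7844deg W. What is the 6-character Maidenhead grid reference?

DC55ci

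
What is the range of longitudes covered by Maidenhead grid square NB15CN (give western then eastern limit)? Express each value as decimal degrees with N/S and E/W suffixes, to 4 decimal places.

82.1667° E, 82.2500° E

Field N=13, B=1: +13·20° lon, +1·10° lat → SW at lon 80°, lat -80°.
Square 1, 5: +1·2° lon, +5·1° lat → SW at lon 82°, lat -75°.
Subsquare c=2, n=13: +2·0.0833333° lon, +13·0.0416667° lat → SW at lon 82.1667°, lat -74.4583°.
Cell spans 0.0833333° lon × 0.0416667° lat.
west 82.1667° E, east 82.2500° E.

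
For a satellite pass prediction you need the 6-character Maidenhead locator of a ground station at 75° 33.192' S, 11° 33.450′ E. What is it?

Shift to the Maidenhead origin (180°W, 90°S): lon 191.5575, lat 14.4468.
Field (20°×10°, letters A–R): lon ⌊191.5575/20⌋ = 9 → J; lat ⌊14.4468/10⌋ = 1 → B.
Square (2°×1°, digits 0–9): lon ⌊11.5575/2⌋ = 5; lat ⌊4.4468/1⌋ = 4.
Subsquare (5′×2.5′, letters a–x): lon ⌊1.5575/0.0833333⌋ = 18 → s; lat ⌊0.4468/0.0416667⌋ = 10 → k.

JB54sk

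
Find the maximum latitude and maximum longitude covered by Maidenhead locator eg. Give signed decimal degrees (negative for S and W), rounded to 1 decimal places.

-20.0, -80.0

Field E=4, G=6: +4·20° lon, +6·10° lat → SW at lon -100°, lat -30°.
Cell spans 20° lon × 10° lat. NE corner is SW corner plus one full cell.
latitude -20.0, longitude -80.0.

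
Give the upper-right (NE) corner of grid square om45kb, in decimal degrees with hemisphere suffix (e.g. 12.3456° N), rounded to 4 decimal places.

35.0833° N, 108.9167° E

Field O=14, M=12: +14·20° lon, +12·10° lat → SW at lon 100°, lat 30°.
Square 4, 5: +4·2° lon, +5·1° lat → SW at lon 108°, lat 35°.
Subsquare k=10, b=1: +10·0.0833333° lon, +1·0.0416667° lat → SW at lon 108.833°, lat 35.0417°.
Cell spans 0.0833333° lon × 0.0416667° lat. NE corner is SW corner plus one full cell.
latitude 35.0833° N, longitude 108.9167° E.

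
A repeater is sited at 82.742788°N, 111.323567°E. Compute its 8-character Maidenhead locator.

Add 180° to longitude and 90° to latitude: 291.32357, 172.74279.
Field: 291.32357/20 → 14 → O, 172.74279/10 → 17 → R; chars OR.
Square: 11.32357/2 → 5, 2.74279/1 → 2; chars 52.
Subsquare: 1.32357/0.0833333 → 15 → p, 0.74279/0.0416667 → 17 → r; chars pr.
Extended square: 0.07357/0.00833333 → 8, 0.03445/0.00416667 → 8; chars 88.

OR52pr88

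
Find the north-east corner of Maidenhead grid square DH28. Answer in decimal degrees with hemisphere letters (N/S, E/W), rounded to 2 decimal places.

11.00° S, 114.00° W

Field D=3, H=7: +3·20° lon, +7·10° lat → SW at lon -120°, lat -20°.
Square 2, 8: +2·2° lon, +8·1° lat → SW at lon -116°, lat -12°.
Cell spans 2° lon × 1° lat. NE corner is SW corner plus one full cell.
latitude 11.00° S, longitude 114.00° W.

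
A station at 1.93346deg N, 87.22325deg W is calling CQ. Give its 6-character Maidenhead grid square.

EJ61jw

Offset from 180°W / 90°S: lon 92.7768°, lat 91.9335°.
Field: 92.7768/20 → 4 → E, 91.9335/10 → 9 → J; chars EJ.
Square: 12.7768/2 → 6, 1.9335/1 → 1; chars 61.
Subsquare: 0.7768/0.0833333 → 9 → j, 0.9335/0.0416667 → 22 → w; chars jw.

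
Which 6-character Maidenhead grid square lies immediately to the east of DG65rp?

Longitude subsquare r = 17; +1 → 18 = s.
The latitude characters are unchanged.

DG65sp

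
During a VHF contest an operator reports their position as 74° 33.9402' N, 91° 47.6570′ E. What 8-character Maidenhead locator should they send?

Shift to the Maidenhead origin (180°W, 90°S): lon 271.79428, lat 164.56567.
Field: lon ⌊271.79428/20⌋ = 13 → N; lat ⌊164.56567/10⌋ = 16 → Q.
Square: lon ⌊11.79428/2⌋ = 5; lat ⌊4.56567/1⌋ = 4.
Subsquare: lon ⌊1.79428/0.0833333⌋ = 21 → v; lat ⌊0.56567/0.0416667⌋ = 13 → n.
Extended square: lon ⌊0.04428/0.00833333⌋ = 5; lat ⌊0.02400/0.00416667⌋ = 5.

NQ54vn55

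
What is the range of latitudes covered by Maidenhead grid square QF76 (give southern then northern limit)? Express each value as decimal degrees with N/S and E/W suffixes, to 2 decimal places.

34.00° S, 33.00° S

Field Q=16, F=5: +16·20° lon, +5·10° lat → SW at lon 140°, lat -40°.
Square 7, 6: +7·2° lon, +6·1° lat → SW at lon 154°, lat -34°.
Cell spans 2° lon × 1° lat.
south 34.00° S, north 33.00° S.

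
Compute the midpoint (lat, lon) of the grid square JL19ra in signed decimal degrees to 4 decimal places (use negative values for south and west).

29.0208, 3.4583

Field J=9, L=11: +9·20° lon, +11·10° lat → SW at lon 0°, lat 20°.
Square 1, 9: +1·2° lon, +9·1° lat → SW at lon 2°, lat 29°.
Subsquare r=17, a=0: +17·0.0833333° lon, +0·0.0416667° lat → SW at lon 3.41667°, lat 29°.
Cell spans 0.0833333° lon × 0.0416667° lat. Centre is SW corner plus half of each.
latitude 29.0208, longitude 3.4583.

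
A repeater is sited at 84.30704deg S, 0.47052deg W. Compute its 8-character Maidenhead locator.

Add 180° to longitude and 90° to latitude: 179.52948, 5.69296.
Field: 179.52948/20 → 8 → I, 5.69296/10 → 0 → A; chars IA.
Square: 19.52948/2 → 9, 5.69296/1 → 5; chars 95.
Subsquare: 1.52948/0.0833333 → 18 → s, 0.69296/0.0416667 → 16 → q; chars sq.
Extended square: 0.02948/0.00833333 → 3, 0.02629/0.00416667 → 6; chars 36.

IA95sq36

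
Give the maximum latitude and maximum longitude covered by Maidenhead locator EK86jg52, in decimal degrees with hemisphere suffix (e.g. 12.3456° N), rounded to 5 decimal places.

Field E=4, K=10: +4·20° lon, +10·10° lat → SW at lon -100°, lat 10°.
Square 8, 6: +8·2° lon, +6·1° lat → SW at lon -84°, lat 16°.
Subsquare j=9, g=6: +9·0.0833333° lon, +6·0.0416667° lat → SW at lon -83.25°, lat 16.25°.
Extended square 5, 2: +5·0.00833333° lon, +2·0.00416667° lat → SW at lon -83.2083°, lat 16.2583°.
Cell spans 0.00833333° lon × 0.00416667° lat. NE corner is SW corner plus one full cell.
latitude 16.26250° N, longitude 83.20000° W.

16.26250° N, 83.20000° W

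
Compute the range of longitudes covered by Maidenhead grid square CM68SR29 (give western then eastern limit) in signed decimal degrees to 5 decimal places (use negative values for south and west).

Field C=2, M=12: +2·20° lon, +12·10° lat → SW at lon -140°, lat 30°.
Square 6, 8: +6·2° lon, +8·1° lat → SW at lon -128°, lat 38°.
Subsquare s=18, r=17: +18·0.0833333° lon, +17·0.0416667° lat → SW at lon -126.5°, lat 38.7083°.
Extended square 2, 9: +2·0.00833333° lon, +9·0.00416667° lat → SW at lon -126.483°, lat 38.7458°.
Cell spans 0.00833333° lon × 0.00416667° lat.
west -126.48333, east -126.47500.

-126.48333, -126.47500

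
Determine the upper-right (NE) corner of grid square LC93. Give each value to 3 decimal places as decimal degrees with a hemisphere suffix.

66.000° S, 60.000° E

Field L=11, C=2: +11·20° lon, +2·10° lat → SW at lon 40°, lat -70°.
Square 9, 3: +9·2° lon, +3·1° lat → SW at lon 58°, lat -67°.
Cell spans 2° lon × 1° lat. NE corner is SW corner plus one full cell.
latitude 66.000° S, longitude 60.000° E.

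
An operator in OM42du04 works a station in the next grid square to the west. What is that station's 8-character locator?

OM42cu94

Longitude extended square 0; −1 → -1, wraps to 9, carry into subsquare.
Longitude subsquare d = 3; −1 → 2 = c.
The latitude characters are unchanged.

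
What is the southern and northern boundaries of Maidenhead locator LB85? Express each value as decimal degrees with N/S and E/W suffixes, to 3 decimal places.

Field L=11, B=1: +11·20° lon, +1·10° lat → SW at lon 40°, lat -80°.
Square 8, 5: +8·2° lon, +5·1° lat → SW at lon 56°, lat -75°.
Cell spans 2° lon × 1° lat.
south 75.000° S, north 74.000° S.

75.000° S, 74.000° S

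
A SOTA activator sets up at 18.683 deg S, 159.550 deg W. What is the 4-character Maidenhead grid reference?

BH01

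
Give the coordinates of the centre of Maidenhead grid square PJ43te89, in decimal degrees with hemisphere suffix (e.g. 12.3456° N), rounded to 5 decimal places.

Field P=15, J=9: +15·20° lon, +9·10° lat → SW at lon 120°, lat 0°.
Square 4, 3: +4·2° lon, +3·1° lat → SW at lon 128°, lat 3°.
Subsquare t=19, e=4: +19·0.0833333° lon, +4·0.0416667° lat → SW at lon 129.583°, lat 3.16667°.
Extended square 8, 9: +8·0.00833333° lon, +9·0.00416667° lat → SW at lon 129.65°, lat 3.20417°.
Cell spans 0.00833333° lon × 0.00416667° lat. Centre is SW corner plus half of each.
latitude 3.20625° N, longitude 129.65417° E.

3.20625° N, 129.65417° E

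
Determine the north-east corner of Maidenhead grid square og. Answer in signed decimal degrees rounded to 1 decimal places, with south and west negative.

-20.0, 120.0

Field O=14, G=6: +14·20° lon, +6·10° lat → SW at lon 100°, lat -30°.
Cell spans 20° lon × 10° lat. NE corner is SW corner plus one full cell.
latitude -20.0, longitude 120.0.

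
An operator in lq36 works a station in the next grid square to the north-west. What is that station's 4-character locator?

LQ27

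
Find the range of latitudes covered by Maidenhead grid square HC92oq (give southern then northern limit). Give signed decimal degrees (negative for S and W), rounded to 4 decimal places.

-67.3333, -67.2917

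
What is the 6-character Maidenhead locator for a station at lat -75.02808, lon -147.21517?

Add 180° to longitude and 90° to latitude: 32.7848, 14.9719.
Field: lon ⌊32.7848/20⌋ = 1 → B; lat ⌊14.9719/10⌋ = 1 → B.
Square: lon ⌊12.7848/2⌋ = 6; lat ⌊4.9719/1⌋ = 4.
Subsquare: lon ⌊0.7848/0.0833333⌋ = 9 → j; lat ⌊0.9719/0.0416667⌋ = 23 → x.

BB64jx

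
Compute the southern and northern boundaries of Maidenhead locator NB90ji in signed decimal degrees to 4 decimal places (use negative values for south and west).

Field N=13, B=1: +13·20° lon, +1·10° lat → SW at lon 80°, lat -80°.
Square 9, 0: +9·2° lon, +0·1° lat → SW at lon 98°, lat -80°.
Subsquare j=9, i=8: +9·0.0833333° lon, +8·0.0416667° lat → SW at lon 98.75°, lat -79.6667°.
Cell spans 0.0833333° lon × 0.0416667° lat.
south -79.6667, north -79.6250.

-79.6667, -79.6250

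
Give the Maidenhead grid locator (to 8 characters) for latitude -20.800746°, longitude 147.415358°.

Shift to the Maidenhead origin (180°W, 90°S): lon 327.41536, lat 69.19925.
Field: lon ⌊327.41536/20⌋ = 16 → Q; lat ⌊69.19925/10⌋ = 6 → G.
Square: lon ⌊7.41536/2⌋ = 3; lat ⌊9.19925/1⌋ = 9.
Subsquare: lon ⌊1.41536/0.0833333⌋ = 16 → q; lat ⌊0.19925/0.0416667⌋ = 4 → e.
Extended square: lon ⌊0.08202/0.00833333⌋ = 9; lat ⌊0.03259/0.00416667⌋ = 7.

QG39qe97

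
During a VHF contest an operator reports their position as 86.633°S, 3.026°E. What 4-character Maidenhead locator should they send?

JA13

Shift to the Maidenhead origin (180°W, 90°S): lon 183.03, lat 3.37.
Field: 183.03/20 → 9 → J, 3.37/10 → 0 → A; chars JA.
Square: 3.03/2 → 1, 3.37/1 → 3; chars 13.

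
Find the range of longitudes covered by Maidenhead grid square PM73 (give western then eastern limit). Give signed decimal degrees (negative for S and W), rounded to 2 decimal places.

Field P=15, M=12: +15·20° lon, +12·10° lat → SW at lon 120°, lat 30°.
Square 7, 3: +7·2° lon, +3·1° lat → SW at lon 134°, lat 33°.
Cell spans 2° lon × 1° lat.
west 134.00, east 136.00.

134.00, 136.00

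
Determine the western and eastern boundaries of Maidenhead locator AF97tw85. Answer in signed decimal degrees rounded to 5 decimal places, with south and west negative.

-160.35000, -160.34167

Field A=0, F=5: +0·20° lon, +5·10° lat → SW at lon -180°, lat -40°.
Square 9, 7: +9·2° lon, +7·1° lat → SW at lon -162°, lat -33°.
Subsquare t=19, w=22: +19·0.0833333° lon, +22·0.0416667° lat → SW at lon -160.417°, lat -32.0833°.
Extended square 8, 5: +8·0.00833333° lon, +5·0.00416667° lat → SW at lon -160.35°, lat -32.0625°.
Cell spans 0.00833333° lon × 0.00416667° lat.
west -160.35000, east -160.34167.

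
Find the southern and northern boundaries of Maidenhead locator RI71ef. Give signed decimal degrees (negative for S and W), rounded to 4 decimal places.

-8.7917, -8.7500

Field R=17, I=8: +17·20° lon, +8·10° lat → SW at lon 160°, lat -10°.
Square 7, 1: +7·2° lon, +1·1° lat → SW at lon 174°, lat -9°.
Subsquare e=4, f=5: +4·0.0833333° lon, +5·0.0416667° lat → SW at lon 174.333°, lat -8.79167°.
Cell spans 0.0833333° lon × 0.0416667° lat.
south -8.7917, north -8.7500.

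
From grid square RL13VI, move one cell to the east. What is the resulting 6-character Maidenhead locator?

RL13wi

Longitude subsquare v = 21; +1 → 22 = w.
The latitude characters are unchanged.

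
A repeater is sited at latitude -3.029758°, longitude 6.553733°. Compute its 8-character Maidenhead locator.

Offset from 180°W / 90°S: lon 186.55373°, lat 86.97024°.
Field: 186.55373/20 → 9 → J, 86.97024/10 → 8 → I; chars JI.
Square: 6.55373/2 → 3, 6.97024/1 → 6; chars 36.
Subsquare: 0.55373/0.0833333 → 6 → g, 0.97024/0.0416667 → 23 → x; chars gx.
Extended square: 0.05373/0.00833333 → 6, 0.01191/0.00416667 → 2; chars 62.

JI36gx62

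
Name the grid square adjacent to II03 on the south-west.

HI92

Longitude square 0; −1 → -1, wraps to 9, carry into field.
Longitude field I = 8; −1 → 7 = H.
Latitude square 3; −1 → 2.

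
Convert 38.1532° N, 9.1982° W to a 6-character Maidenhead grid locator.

Shift to the Maidenhead origin (180°W, 90°S): lon 170.8018, lat 128.1532.
Field: lon ⌊170.8018/20⌋ = 8 → I; lat ⌊128.1532/10⌋ = 12 → M.
Square: lon ⌊10.8018/2⌋ = 5; lat ⌊8.1532/1⌋ = 8.
Subsquare: lon ⌊0.8018/0.0833333⌋ = 9 → j; lat ⌊0.1532/0.0416667⌋ = 3 → d.

IM58jd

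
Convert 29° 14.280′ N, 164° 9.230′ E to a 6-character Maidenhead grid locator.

RL29bf

Shift to the Maidenhead origin (180°W, 90°S): lon 344.1538, lat 119.2380.
Field: 344.1538/20 → 17 → R, 119.2380/10 → 11 → L; chars RL.
Square: 4.1538/2 → 2, 9.2380/1 → 9; chars 29.
Subsquare: 0.1538/0.0833333 → 1 → b, 0.2380/0.0416667 → 5 → f; chars bf.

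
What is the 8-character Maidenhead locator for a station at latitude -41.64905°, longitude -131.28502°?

Offset from 180°W / 90°S: lon 48.71498°, lat 48.35095°.
Field (20°×10°, letters A–R): 48.71498/20 → 2 → C, 48.35095/10 → 4 → E; chars CE.
Square (2°×1°, digits 0–9): 8.71498/2 → 4, 8.35095/1 → 8; chars 48.
Subsquare (5′×2.5′, letters a–x): 0.71498/0.0833333 → 8 → i, 0.35095/0.0416667 → 8 → i; chars ii.
Extended square (30″×15″, digits 0–9): 0.04831/0.00833333 → 5, 0.01762/0.00416667 → 4; chars 54.

CE48ii54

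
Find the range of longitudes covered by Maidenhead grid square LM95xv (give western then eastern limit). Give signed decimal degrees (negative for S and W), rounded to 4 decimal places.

59.9167, 60.0000

Field L=11, M=12: +11·20° lon, +12·10° lat → SW at lon 40°, lat 30°.
Square 9, 5: +9·2° lon, +5·1° lat → SW at lon 58°, lat 35°.
Subsquare x=23, v=21: +23·0.0833333° lon, +21·0.0416667° lat → SW at lon 59.9167°, lat 35.875°.
Cell spans 0.0833333° lon × 0.0416667° lat.
west 59.9167, east 60.0000.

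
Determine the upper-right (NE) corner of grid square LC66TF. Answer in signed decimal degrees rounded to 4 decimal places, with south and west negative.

Field L=11, C=2: +11·20° lon, +2·10° lat → SW at lon 40°, lat -70°.
Square 6, 6: +6·2° lon, +6·1° lat → SW at lon 52°, lat -64°.
Subsquare t=19, f=5: +19·0.0833333° lon, +5·0.0416667° lat → SW at lon 53.5833°, lat -63.7917°.
Cell spans 0.0833333° lon × 0.0416667° lat. NE corner is SW corner plus one full cell.
latitude -63.7500, longitude 53.6667.

-63.7500, 53.6667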